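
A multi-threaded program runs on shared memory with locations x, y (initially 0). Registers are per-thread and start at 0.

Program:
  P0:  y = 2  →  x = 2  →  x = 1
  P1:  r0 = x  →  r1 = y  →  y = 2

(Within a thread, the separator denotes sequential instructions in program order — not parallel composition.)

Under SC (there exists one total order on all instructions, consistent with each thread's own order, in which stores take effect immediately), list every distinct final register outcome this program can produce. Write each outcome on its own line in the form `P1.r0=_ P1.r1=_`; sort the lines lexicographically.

outcome vector order: (P1.r0,P1.r1)
|SC outcomes| = 4

P1.r0=0 P1.r1=0
P1.r0=0 P1.r1=2
P1.r0=1 P1.r1=2
P1.r0=2 P1.r1=2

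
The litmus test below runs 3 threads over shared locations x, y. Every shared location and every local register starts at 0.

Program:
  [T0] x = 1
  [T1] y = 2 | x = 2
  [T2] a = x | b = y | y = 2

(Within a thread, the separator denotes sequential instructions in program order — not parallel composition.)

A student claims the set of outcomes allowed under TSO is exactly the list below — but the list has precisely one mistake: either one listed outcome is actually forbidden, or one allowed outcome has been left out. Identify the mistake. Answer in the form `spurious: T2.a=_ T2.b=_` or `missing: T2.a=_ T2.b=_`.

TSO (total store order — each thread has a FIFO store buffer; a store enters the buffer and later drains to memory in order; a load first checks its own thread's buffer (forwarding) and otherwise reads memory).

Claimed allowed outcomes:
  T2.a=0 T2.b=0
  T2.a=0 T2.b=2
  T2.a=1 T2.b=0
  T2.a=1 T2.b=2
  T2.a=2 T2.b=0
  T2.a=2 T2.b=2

spurious: T2.a=2 T2.b=0

outcome vector order: (T2.a,T2.b)
under TSO → 00; 02; 10; 12; 22
claimed∖TSO = {20}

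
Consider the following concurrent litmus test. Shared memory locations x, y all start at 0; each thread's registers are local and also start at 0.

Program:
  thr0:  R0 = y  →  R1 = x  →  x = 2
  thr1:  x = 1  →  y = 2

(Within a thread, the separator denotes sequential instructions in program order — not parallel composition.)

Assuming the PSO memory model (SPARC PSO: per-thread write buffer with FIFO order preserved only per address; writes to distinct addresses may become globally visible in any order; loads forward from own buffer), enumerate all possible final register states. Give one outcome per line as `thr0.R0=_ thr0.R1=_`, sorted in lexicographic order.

outcome vector order: (thr0.R0,thr0.R1)
|PSO outcomes| = 4

thr0.R0=0 thr0.R1=0
thr0.R0=0 thr0.R1=1
thr0.R0=2 thr0.R1=0
thr0.R0=2 thr0.R1=1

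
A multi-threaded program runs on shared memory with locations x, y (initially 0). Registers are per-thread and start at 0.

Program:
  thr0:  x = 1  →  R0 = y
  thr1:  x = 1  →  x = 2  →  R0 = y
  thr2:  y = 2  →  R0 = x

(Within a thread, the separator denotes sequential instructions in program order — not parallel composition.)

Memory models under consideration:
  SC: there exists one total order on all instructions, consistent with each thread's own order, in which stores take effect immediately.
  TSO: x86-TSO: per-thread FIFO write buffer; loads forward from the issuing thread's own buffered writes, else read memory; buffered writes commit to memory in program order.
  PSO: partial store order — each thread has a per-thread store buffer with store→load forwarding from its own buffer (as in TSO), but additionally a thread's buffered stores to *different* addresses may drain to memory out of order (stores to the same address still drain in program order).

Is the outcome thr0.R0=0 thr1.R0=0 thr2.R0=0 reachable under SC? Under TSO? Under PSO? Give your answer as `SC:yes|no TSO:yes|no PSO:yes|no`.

outcome vector order: (thr0.R0,thr1.R0,thr2.R0)
SC: 9 outcomes — {0/0/1; 0/0/2; 0/2/1; 0/2/2; 2/0/1; 2/0/2; 2/2/0; 2/2/1; 2/2/2}
TSO: 12 outcomes — {0/0/0; 0/0/1; 0/0/2; 0/2/0; 0/2/1; 0/2/2; 2/0/0; 2/0/1; 2/0/2; 2/2/0; 2/2/1; 2/2/2}
PSO: 12 outcomes — {0/0/0; 0/0/1; 0/0/2; 0/2/0; 0/2/1; 0/2/2; 2/0/0; 2/0/1; 2/0/2; 2/2/0; 2/2/1; 2/2/2}
target 0/0/0 ∈ {TSO,PSO}

SC:no TSO:yes PSO:yes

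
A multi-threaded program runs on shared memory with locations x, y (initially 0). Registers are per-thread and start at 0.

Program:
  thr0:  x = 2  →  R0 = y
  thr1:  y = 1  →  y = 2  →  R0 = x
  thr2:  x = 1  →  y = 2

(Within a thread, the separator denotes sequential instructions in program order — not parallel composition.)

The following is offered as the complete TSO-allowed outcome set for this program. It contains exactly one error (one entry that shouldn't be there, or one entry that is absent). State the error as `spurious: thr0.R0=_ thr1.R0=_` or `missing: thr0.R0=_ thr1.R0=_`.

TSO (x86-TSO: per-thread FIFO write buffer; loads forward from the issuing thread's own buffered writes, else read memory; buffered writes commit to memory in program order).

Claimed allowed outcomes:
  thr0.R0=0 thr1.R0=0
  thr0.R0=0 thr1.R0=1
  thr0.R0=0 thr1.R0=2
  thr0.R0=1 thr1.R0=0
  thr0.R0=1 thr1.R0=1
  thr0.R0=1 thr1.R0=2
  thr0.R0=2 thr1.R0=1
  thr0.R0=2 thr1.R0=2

outcome vector order: (thr0.R0,thr1.R0)
TSO: 9 outcomes — {00, 01, 02, 10, 11, 12, 20, 21, 22}
TSO∖claimed = {20}

missing: thr0.R0=2 thr1.R0=0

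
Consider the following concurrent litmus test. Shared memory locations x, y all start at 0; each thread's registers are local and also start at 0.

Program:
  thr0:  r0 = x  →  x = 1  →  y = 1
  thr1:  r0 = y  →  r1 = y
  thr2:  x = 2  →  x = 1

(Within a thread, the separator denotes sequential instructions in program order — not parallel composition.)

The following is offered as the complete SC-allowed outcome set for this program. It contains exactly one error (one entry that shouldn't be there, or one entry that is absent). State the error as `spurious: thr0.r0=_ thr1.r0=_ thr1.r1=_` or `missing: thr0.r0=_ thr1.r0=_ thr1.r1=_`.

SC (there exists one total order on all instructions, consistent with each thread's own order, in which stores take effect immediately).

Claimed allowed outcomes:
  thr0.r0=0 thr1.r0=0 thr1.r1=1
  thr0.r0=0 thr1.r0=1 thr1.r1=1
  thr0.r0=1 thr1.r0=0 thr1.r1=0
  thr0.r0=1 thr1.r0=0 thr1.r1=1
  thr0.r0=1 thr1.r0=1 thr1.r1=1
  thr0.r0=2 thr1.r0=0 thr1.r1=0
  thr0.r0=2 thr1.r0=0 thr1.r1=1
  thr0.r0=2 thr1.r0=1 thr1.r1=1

missing: thr0.r0=0 thr1.r0=0 thr1.r1=0

outcome vector order: (thr0.r0,thr1.r0,thr1.r1)
SC (9): 0/0/0 0/0/1 0/1/1 1/0/0 1/0/1 1/1/1 2/0/0 2/0/1 2/1/1
SC∖claimed = {0/0/0}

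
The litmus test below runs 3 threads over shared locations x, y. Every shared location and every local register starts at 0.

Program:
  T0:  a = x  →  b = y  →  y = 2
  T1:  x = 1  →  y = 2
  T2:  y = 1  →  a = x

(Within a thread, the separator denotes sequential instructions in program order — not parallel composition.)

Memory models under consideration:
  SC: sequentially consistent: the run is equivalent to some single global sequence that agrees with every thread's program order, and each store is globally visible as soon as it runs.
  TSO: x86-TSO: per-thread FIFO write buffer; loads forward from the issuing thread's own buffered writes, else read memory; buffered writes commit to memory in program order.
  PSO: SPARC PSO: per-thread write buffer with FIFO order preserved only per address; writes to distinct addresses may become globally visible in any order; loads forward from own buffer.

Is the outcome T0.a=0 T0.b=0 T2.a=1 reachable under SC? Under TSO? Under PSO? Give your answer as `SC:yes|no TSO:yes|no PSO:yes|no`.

outcome vector order: (T0.a,T0.b,T2.a)
[SC] allowed = {<0 0 0>; <0 0 1>; <0 1 0>; <0 1 1>; <0 2 0>; <0 2 1>; <1 0 1>; <1 1 0>; <1 1 1>; <1 2 0>; <1 2 1>}
[TSO] allowed = {<0 0 0>; <0 0 1>; <0 1 0>; <0 1 1>; <0 2 0>; <0 2 1>; <1 0 0>; <1 0 1>; <1 1 0>; <1 1 1>; <1 2 0>; <1 2 1>}
[PSO] allowed = {<0 0 0>; <0 0 1>; <0 1 0>; <0 1 1>; <0 2 0>; <0 2 1>; <1 0 0>; <1 0 1>; <1 1 0>; <1 1 1>; <1 2 0>; <1 2 1>}
target <0 0 1> ∈ {SC,TSO,PSO}

SC:yes TSO:yes PSO:yes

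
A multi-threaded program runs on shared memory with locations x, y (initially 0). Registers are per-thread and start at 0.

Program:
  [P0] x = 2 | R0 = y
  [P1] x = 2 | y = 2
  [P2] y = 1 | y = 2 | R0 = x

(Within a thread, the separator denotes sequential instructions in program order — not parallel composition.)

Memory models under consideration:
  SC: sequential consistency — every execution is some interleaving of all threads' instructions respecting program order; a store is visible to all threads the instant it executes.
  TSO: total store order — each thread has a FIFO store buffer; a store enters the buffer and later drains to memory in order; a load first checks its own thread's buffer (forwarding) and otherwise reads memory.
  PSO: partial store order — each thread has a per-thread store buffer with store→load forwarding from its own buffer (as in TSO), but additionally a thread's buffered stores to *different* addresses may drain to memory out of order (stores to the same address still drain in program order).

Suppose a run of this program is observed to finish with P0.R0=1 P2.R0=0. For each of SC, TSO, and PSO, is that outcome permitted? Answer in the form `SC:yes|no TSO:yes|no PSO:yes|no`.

outcome vector order: (P0.R0,P2.R0)
under SC → <0 2>; <1 2>; <2 0>; <2 2>
under TSO → <0 0>; <0 2>; <1 0>; <1 2>; <2 0>; <2 2>
under PSO → <0 0>; <0 2>; <1 0>; <1 2>; <2 0>; <2 2>
target <1 0> ∈ {TSO,PSO}

SC:no TSO:yes PSO:yes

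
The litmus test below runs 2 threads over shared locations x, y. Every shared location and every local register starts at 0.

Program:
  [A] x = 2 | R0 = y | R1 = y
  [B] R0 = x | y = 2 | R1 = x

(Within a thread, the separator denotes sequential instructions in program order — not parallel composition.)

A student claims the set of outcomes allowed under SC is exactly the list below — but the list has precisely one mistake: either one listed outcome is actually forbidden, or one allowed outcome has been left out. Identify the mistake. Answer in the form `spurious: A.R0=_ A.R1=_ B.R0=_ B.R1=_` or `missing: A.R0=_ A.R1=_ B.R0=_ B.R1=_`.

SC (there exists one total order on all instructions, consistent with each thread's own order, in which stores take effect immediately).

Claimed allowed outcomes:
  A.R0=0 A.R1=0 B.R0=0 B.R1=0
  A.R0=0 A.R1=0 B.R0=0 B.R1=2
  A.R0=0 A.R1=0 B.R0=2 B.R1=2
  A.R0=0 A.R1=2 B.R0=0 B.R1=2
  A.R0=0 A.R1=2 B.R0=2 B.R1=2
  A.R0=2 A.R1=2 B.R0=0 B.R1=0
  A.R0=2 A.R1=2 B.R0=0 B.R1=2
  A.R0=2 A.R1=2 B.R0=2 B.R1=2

outcome vector order: (A.R0,A.R1,B.R0,B.R1)
SC: 7 outcomes — {(0,0,0,2); (0,0,2,2); (0,2,0,2); (0,2,2,2); (2,2,0,0); (2,2,0,2); (2,2,2,2)}
claimed∖SC = {(0,0,0,0)}

spurious: A.R0=0 A.R1=0 B.R0=0 B.R1=0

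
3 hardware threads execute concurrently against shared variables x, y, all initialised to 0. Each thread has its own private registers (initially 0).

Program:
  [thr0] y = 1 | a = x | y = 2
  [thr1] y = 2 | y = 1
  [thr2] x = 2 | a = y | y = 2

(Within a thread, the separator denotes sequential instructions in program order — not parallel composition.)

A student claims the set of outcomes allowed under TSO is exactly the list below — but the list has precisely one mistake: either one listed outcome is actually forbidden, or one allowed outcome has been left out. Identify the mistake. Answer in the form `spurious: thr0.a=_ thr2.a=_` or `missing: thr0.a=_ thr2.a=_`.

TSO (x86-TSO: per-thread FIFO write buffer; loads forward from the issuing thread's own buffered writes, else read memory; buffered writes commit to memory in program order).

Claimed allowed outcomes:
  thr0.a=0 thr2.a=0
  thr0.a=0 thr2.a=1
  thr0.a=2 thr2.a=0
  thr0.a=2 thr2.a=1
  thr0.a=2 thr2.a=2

outcome vector order: (thr0.a,thr2.a)
[TSO] allowed = {(0,0); (0,1); (0,2); (2,0); (2,1); (2,2)}
TSO∖claimed = {(0,2)}

missing: thr0.a=0 thr2.a=2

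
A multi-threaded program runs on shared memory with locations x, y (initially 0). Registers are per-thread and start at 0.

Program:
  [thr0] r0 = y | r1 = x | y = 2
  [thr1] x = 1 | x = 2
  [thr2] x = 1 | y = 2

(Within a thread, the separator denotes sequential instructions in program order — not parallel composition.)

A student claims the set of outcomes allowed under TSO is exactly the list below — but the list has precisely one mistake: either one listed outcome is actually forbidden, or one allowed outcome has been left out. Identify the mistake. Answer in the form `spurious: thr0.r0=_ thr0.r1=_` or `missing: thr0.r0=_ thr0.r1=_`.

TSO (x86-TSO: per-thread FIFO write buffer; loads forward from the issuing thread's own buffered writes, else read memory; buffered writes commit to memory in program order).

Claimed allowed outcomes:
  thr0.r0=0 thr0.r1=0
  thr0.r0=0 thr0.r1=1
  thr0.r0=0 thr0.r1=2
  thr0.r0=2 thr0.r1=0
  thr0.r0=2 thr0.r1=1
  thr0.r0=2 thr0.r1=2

spurious: thr0.r0=2 thr0.r1=0

outcome vector order: (thr0.r0,thr0.r1)
TSO (5): <0 0> <0 1> <0 2> <2 1> <2 2>
claimed∖TSO = {<2 0>}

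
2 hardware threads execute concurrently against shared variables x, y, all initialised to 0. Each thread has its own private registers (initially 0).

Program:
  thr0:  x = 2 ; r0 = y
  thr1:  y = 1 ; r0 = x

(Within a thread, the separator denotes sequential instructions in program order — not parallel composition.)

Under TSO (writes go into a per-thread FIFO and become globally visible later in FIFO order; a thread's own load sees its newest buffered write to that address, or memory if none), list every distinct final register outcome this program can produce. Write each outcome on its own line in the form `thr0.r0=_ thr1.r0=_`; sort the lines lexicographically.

outcome vector order: (thr0.r0,thr1.r0)
|TSO outcomes| = 4

thr0.r0=0 thr1.r0=0
thr0.r0=0 thr1.r0=2
thr0.r0=1 thr1.r0=0
thr0.r0=1 thr1.r0=2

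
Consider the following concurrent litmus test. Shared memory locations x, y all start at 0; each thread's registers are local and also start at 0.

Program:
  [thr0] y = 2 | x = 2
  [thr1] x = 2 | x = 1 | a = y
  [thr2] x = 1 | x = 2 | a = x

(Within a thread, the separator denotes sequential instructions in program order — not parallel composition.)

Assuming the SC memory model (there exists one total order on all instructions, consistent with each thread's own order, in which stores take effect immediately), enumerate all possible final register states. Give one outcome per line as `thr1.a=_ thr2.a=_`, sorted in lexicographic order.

thr1.a=0 thr2.a=1
thr1.a=0 thr2.a=2
thr1.a=2 thr2.a=1
thr1.a=2 thr2.a=2

outcome vector order: (thr1.a,thr2.a)
|SC outcomes| = 4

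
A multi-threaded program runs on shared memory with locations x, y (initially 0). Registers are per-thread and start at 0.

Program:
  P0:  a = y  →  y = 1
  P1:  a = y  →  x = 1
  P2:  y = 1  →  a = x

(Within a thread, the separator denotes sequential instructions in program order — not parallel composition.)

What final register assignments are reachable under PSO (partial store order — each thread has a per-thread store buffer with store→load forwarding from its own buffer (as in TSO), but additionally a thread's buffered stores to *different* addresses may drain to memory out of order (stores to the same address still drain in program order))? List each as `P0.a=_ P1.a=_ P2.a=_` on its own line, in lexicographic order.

outcome vector order: (P0.a,P1.a,P2.a)
|PSO outcomes| = 8

P0.a=0 P1.a=0 P2.a=0
P0.a=0 P1.a=0 P2.a=1
P0.a=0 P1.a=1 P2.a=0
P0.a=0 P1.a=1 P2.a=1
P0.a=1 P1.a=0 P2.a=0
P0.a=1 P1.a=0 P2.a=1
P0.a=1 P1.a=1 P2.a=0
P0.a=1 P1.a=1 P2.a=1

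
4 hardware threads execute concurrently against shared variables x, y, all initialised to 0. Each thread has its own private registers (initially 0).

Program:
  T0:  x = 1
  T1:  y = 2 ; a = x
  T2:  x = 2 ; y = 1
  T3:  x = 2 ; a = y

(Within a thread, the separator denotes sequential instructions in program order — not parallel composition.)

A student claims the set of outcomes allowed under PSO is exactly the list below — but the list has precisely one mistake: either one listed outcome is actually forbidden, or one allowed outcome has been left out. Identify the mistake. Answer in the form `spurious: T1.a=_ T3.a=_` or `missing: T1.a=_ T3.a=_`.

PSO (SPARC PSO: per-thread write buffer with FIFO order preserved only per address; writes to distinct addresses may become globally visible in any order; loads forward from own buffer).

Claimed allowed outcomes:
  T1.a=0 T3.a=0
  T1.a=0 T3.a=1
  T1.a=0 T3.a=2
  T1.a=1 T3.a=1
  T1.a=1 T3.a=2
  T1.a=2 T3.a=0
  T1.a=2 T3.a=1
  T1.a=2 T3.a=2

outcome vector order: (T1.a,T3.a)
[PSO] allowed = {<0 0> <0 1> <0 2> <1 0> <1 1> <1 2> <2 0> <2 1> <2 2>}
PSO∖claimed = {<1 0>}

missing: T1.a=1 T3.a=0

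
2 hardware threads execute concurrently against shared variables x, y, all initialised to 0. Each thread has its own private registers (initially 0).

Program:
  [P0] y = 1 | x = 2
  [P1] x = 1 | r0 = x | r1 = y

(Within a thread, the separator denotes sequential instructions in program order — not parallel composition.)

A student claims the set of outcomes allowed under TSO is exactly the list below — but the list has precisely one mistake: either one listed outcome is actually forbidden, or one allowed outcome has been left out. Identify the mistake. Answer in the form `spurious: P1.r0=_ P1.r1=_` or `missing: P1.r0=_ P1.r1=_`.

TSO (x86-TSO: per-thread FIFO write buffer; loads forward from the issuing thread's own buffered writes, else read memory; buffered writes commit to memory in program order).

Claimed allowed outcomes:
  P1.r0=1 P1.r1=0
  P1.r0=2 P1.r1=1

missing: P1.r0=1 P1.r1=1

outcome vector order: (P1.r0,P1.r1)
[TSO] allowed = {10; 11; 21}
TSO∖claimed = {11}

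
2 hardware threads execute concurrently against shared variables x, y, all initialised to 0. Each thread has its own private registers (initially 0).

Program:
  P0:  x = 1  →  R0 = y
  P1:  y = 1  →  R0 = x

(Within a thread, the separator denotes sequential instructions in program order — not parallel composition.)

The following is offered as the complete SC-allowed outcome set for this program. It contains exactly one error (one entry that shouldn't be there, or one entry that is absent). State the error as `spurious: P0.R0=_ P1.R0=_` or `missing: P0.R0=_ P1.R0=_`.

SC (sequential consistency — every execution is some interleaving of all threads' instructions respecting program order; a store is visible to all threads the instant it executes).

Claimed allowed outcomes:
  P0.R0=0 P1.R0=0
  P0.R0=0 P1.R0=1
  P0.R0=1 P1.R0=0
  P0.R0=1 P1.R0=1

outcome vector order: (P0.R0,P1.R0)
SC (3): <0 1>; <1 0>; <1 1>
claimed∖SC = {<0 0>}

spurious: P0.R0=0 P1.R0=0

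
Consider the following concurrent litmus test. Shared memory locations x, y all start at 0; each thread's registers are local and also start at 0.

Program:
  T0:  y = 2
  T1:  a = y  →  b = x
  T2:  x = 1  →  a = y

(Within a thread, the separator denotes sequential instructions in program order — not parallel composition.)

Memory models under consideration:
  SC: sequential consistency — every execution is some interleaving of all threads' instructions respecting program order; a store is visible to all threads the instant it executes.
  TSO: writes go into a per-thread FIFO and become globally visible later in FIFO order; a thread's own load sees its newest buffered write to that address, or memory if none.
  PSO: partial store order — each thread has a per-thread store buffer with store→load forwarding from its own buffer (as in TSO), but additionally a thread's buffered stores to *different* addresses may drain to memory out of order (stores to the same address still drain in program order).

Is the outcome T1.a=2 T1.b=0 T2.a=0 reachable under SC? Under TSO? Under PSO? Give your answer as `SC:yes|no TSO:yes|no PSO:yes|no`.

SC:no TSO:yes PSO:yes

outcome vector order: (T1.a,T1.b,T2.a)
[SC] allowed = {<0 0 0>, <0 0 2>, <0 1 0>, <0 1 2>, <2 0 2>, <2 1 0>, <2 1 2>}
[TSO] allowed = {<0 0 0>, <0 0 2>, <0 1 0>, <0 1 2>, <2 0 0>, <2 0 2>, <2 1 0>, <2 1 2>}
[PSO] allowed = {<0 0 0>, <0 0 2>, <0 1 0>, <0 1 2>, <2 0 0>, <2 0 2>, <2 1 0>, <2 1 2>}
target <2 0 0> ∈ {TSO,PSO}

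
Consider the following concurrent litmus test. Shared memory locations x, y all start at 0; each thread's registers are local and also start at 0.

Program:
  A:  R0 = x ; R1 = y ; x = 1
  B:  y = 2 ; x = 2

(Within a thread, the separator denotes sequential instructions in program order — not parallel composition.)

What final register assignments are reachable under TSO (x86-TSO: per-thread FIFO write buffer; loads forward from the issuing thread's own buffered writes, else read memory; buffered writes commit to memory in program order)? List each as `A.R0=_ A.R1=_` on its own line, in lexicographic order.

outcome vector order: (A.R0,A.R1)
|TSO outcomes| = 3

A.R0=0 A.R1=0
A.R0=0 A.R1=2
A.R0=2 A.R1=2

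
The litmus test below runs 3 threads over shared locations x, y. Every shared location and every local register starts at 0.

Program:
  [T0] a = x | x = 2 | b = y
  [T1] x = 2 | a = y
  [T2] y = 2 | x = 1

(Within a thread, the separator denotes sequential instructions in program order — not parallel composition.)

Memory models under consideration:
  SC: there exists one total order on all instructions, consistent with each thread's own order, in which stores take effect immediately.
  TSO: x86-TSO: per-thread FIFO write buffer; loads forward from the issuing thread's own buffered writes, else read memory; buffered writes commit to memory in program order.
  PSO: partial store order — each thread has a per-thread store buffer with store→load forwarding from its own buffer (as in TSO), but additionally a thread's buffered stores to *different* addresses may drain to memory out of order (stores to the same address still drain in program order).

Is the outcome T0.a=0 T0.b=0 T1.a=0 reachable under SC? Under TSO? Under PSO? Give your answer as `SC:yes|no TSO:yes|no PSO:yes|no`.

SC:yes TSO:yes PSO:yes

outcome vector order: (T0.a,T0.b,T1.a)
SC (10): (0,0,0) (0,0,2) (0,2,0) (0,2,2) (1,2,0) (1,2,2) (2,0,0) (2,0,2) (2,2,0) (2,2,2)
TSO (10): (0,0,0) (0,0,2) (0,2,0) (0,2,2) (1,2,0) (1,2,2) (2,0,0) (2,0,2) (2,2,0) (2,2,2)
PSO (12): (0,0,0) (0,0,2) (0,2,0) (0,2,2) (1,0,0) (1,0,2) (1,2,0) (1,2,2) (2,0,0) (2,0,2) (2,2,0) (2,2,2)
target (0,0,0) ∈ {SC,TSO,PSO}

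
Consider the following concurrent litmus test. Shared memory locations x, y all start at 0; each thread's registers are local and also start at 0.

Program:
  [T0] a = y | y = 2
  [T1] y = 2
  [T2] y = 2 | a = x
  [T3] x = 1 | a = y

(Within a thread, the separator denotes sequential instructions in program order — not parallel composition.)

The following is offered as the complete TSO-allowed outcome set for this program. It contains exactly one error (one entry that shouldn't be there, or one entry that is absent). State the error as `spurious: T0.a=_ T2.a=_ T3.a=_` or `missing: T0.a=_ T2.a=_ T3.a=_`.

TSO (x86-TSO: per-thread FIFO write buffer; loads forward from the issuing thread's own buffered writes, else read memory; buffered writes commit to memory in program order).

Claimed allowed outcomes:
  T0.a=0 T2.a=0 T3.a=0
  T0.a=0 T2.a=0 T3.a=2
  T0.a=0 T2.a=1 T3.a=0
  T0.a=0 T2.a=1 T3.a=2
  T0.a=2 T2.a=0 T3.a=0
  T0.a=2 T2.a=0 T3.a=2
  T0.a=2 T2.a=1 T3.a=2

outcome vector order: (T0.a,T2.a,T3.a)
under TSO → 000 002 010 012 200 202 210 212
TSO∖claimed = {210}

missing: T0.a=2 T2.a=1 T3.a=0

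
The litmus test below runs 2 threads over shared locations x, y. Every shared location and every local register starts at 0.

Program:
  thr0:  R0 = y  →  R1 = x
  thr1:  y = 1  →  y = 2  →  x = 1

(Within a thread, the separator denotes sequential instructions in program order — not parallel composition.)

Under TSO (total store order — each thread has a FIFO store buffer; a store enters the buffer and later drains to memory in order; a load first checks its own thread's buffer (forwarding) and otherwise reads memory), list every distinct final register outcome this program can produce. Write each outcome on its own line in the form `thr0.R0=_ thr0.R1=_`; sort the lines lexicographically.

thr0.R0=0 thr0.R1=0
thr0.R0=0 thr0.R1=1
thr0.R0=1 thr0.R1=0
thr0.R0=1 thr0.R1=1
thr0.R0=2 thr0.R1=0
thr0.R0=2 thr0.R1=1

outcome vector order: (thr0.R0,thr0.R1)
|TSO outcomes| = 6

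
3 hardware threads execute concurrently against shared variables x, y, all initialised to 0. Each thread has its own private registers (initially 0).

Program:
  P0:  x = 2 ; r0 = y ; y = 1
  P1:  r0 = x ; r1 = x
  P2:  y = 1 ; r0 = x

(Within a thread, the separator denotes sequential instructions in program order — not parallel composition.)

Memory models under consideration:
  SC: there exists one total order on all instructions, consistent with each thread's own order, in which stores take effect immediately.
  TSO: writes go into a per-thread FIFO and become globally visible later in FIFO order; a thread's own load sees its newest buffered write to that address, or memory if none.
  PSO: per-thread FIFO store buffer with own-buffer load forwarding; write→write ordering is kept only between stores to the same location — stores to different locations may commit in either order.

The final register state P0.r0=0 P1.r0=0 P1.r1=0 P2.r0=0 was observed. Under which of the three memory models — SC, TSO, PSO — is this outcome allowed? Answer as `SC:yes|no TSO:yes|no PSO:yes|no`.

SC:no TSO:yes PSO:yes

outcome vector order: (P0.r0,P1.r0,P1.r1,P2.r0)
[SC] allowed = {(0,0,0,2), (0,0,2,2), (0,2,2,2), (1,0,0,0), (1,0,0,2), (1,0,2,0), (1,0,2,2), (1,2,2,0), (1,2,2,2)}
[TSO] allowed = {(0,0,0,0), (0,0,0,2), (0,0,2,0), (0,0,2,2), (0,2,2,0), (0,2,2,2), (1,0,0,0), (1,0,0,2), (1,0,2,0), (1,0,2,2), (1,2,2,0), (1,2,2,2)}
[PSO] allowed = {(0,0,0,0), (0,0,0,2), (0,0,2,0), (0,0,2,2), (0,2,2,0), (0,2,2,2), (1,0,0,0), (1,0,0,2), (1,0,2,0), (1,0,2,2), (1,2,2,0), (1,2,2,2)}
target (0,0,0,0) ∈ {TSO,PSO}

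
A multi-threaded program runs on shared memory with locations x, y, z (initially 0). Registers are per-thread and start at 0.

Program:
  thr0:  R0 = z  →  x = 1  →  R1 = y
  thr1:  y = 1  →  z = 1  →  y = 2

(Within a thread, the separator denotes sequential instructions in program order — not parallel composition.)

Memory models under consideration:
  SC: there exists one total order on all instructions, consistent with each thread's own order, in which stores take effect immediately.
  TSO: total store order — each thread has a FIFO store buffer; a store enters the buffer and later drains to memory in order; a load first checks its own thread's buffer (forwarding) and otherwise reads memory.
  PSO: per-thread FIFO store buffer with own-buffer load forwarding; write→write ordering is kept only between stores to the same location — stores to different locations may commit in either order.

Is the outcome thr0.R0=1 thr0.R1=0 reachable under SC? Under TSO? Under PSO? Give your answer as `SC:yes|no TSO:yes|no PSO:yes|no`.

SC:no TSO:no PSO:yes

outcome vector order: (thr0.R0,thr0.R1)
SC (5): 0/0; 0/1; 0/2; 1/1; 1/2
TSO (5): 0/0; 0/1; 0/2; 1/1; 1/2
PSO (6): 0/0; 0/1; 0/2; 1/0; 1/1; 1/2
target 1/0 ∈ {PSO}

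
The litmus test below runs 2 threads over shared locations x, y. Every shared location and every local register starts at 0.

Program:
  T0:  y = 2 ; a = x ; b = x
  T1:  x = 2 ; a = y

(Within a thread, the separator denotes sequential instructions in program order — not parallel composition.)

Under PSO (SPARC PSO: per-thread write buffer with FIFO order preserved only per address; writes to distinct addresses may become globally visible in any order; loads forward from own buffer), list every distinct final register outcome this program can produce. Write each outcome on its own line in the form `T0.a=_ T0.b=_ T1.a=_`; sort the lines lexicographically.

T0.a=0 T0.b=0 T1.a=0
T0.a=0 T0.b=0 T1.a=2
T0.a=0 T0.b=2 T1.a=0
T0.a=0 T0.b=2 T1.a=2
T0.a=2 T0.b=2 T1.a=0
T0.a=2 T0.b=2 T1.a=2

outcome vector order: (T0.a,T0.b,T1.a)
|PSO outcomes| = 6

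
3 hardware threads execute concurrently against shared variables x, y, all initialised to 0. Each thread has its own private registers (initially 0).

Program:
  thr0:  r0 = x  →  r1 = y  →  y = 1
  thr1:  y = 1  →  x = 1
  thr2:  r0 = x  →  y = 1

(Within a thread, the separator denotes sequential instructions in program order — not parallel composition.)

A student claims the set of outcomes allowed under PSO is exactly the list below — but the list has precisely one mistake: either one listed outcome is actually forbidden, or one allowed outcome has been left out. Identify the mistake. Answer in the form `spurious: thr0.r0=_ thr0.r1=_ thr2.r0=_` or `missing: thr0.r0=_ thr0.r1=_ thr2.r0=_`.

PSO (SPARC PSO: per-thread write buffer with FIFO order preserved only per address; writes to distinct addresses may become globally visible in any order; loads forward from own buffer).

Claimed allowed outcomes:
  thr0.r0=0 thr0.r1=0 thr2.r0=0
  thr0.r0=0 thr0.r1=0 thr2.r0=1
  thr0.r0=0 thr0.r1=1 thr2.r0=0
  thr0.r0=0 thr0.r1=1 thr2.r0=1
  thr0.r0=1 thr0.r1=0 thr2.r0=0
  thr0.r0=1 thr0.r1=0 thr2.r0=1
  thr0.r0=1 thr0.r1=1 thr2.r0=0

missing: thr0.r0=1 thr0.r1=1 thr2.r0=1

outcome vector order: (thr0.r0,thr0.r1,thr2.r0)
under PSO → 0/0/0 0/0/1 0/1/0 0/1/1 1/0/0 1/0/1 1/1/0 1/1/1
PSO∖claimed = {1/1/1}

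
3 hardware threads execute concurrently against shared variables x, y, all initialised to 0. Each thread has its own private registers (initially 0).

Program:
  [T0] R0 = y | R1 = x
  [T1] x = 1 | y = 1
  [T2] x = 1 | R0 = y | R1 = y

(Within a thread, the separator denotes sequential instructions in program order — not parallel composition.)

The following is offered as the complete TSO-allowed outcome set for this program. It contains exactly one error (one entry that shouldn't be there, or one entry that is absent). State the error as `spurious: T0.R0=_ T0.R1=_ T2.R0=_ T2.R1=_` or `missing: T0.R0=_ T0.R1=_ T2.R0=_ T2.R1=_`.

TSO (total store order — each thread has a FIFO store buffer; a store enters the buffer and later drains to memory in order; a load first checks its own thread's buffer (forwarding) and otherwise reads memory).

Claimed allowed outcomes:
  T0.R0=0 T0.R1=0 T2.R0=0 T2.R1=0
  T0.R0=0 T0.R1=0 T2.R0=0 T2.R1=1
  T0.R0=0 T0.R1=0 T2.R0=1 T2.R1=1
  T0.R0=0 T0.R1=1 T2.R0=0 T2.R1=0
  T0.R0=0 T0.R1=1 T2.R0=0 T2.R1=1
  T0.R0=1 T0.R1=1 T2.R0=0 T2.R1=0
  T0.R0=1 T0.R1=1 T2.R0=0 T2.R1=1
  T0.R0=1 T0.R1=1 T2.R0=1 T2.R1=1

outcome vector order: (T0.R0,T0.R1,T2.R0,T2.R1)
TSO (9): 0/0/0/0 0/0/0/1 0/0/1/1 0/1/0/0 0/1/0/1 0/1/1/1 1/1/0/0 1/1/0/1 1/1/1/1
TSO∖claimed = {0/1/1/1}

missing: T0.R0=0 T0.R1=1 T2.R0=1 T2.R1=1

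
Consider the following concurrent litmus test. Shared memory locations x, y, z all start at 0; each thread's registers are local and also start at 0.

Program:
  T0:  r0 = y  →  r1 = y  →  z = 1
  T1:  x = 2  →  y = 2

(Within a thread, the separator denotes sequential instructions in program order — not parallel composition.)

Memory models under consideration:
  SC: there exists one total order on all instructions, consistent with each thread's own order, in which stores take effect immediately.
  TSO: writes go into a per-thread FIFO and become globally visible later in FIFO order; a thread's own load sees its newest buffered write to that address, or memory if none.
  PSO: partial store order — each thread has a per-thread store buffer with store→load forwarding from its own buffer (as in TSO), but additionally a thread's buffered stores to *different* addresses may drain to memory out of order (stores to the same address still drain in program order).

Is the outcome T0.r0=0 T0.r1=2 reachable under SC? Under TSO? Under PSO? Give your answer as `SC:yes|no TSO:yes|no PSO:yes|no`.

SC:yes TSO:yes PSO:yes

outcome vector order: (T0.r0,T0.r1)
SC (3): 0/0, 0/2, 2/2
TSO (3): 0/0, 0/2, 2/2
PSO (3): 0/0, 0/2, 2/2
target 0/2 ∈ {SC,TSO,PSO}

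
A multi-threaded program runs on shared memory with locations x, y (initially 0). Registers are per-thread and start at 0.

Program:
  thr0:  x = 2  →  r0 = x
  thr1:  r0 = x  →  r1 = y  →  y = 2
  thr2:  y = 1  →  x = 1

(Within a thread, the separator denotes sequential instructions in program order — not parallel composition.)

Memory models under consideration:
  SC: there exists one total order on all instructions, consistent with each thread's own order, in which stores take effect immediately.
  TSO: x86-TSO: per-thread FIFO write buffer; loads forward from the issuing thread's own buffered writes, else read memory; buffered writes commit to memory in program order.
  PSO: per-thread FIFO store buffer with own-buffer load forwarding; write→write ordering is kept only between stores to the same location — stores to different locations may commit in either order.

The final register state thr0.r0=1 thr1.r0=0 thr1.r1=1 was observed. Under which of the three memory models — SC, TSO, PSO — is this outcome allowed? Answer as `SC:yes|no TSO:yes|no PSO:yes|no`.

outcome vector order: (thr0.r0,thr1.r0,thr1.r1)
under SC → 1/0/0; 1/0/1; 1/1/1; 1/2/0; 1/2/1; 2/0/0; 2/0/1; 2/1/1; 2/2/0; 2/2/1
under TSO → 1/0/0; 1/0/1; 1/1/1; 1/2/0; 1/2/1; 2/0/0; 2/0/1; 2/1/1; 2/2/0; 2/2/1
under PSO → 1/0/0; 1/0/1; 1/1/0; 1/1/1; 1/2/0; 1/2/1; 2/0/0; 2/0/1; 2/1/0; 2/1/1; 2/2/0; 2/2/1
target 1/0/1 ∈ {SC,TSO,PSO}

SC:yes TSO:yes PSO:yes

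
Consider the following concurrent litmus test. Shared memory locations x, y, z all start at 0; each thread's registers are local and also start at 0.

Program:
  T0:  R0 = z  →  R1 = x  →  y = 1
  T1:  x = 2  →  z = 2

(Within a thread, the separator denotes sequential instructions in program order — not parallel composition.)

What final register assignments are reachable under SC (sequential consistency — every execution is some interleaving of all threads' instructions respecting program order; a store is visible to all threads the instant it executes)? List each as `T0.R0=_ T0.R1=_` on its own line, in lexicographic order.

outcome vector order: (T0.R0,T0.R1)
|SC outcomes| = 3

T0.R0=0 T0.R1=0
T0.R0=0 T0.R1=2
T0.R0=2 T0.R1=2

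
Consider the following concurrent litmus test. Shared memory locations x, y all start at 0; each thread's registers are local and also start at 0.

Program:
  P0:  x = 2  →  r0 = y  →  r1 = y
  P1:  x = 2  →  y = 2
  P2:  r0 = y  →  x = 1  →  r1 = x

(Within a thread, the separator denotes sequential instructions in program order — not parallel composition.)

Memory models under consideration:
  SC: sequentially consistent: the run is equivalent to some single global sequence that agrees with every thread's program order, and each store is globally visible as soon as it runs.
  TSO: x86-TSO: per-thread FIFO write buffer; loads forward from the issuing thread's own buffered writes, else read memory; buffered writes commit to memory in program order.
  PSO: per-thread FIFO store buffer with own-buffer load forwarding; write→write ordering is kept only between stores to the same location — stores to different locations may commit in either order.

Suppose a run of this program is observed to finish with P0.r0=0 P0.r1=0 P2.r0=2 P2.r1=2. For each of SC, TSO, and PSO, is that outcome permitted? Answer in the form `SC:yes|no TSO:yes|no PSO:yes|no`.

outcome vector order: (P0.r0,P0.r1,P2.r0,P2.r1)
under SC → (0,0,0,1) (0,0,0,2) (0,0,2,1) (0,2,0,1) (0,2,0,2) (0,2,2,1) (2,2,0,1) (2,2,0,2) (2,2,2,1) (2,2,2,2)
under TSO → (0,0,0,1) (0,0,0,2) (0,0,2,1) (0,0,2,2) (0,2,0,1) (0,2,0,2) (0,2,2,1) (0,2,2,2) (2,2,0,1) (2,2,0,2) (2,2,2,1) (2,2,2,2)
under PSO → (0,0,0,1) (0,0,0,2) (0,0,2,1) (0,0,2,2) (0,2,0,1) (0,2,0,2) (0,2,2,1) (0,2,2,2) (2,2,0,1) (2,2,0,2) (2,2,2,1) (2,2,2,2)
target (0,0,2,2) ∈ {TSO,PSO}

SC:no TSO:yes PSO:yes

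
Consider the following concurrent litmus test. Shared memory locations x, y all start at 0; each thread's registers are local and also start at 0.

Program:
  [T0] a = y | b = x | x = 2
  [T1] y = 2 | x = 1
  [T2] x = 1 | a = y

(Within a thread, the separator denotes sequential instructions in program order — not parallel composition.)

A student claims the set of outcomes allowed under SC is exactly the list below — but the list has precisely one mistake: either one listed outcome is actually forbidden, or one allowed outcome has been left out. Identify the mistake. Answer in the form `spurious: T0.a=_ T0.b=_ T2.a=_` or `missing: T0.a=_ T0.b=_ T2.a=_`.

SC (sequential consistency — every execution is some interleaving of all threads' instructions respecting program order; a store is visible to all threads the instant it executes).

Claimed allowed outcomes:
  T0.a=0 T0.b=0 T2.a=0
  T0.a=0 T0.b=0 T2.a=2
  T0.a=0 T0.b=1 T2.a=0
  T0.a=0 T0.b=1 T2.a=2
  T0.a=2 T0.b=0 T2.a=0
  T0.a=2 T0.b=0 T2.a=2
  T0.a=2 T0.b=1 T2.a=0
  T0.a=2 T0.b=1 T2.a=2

outcome vector order: (T0.a,T0.b,T2.a)
SC (7): 0/0/0 0/0/2 0/1/0 0/1/2 2/0/2 2/1/0 2/1/2
claimed∖SC = {2/0/0}

spurious: T0.a=2 T0.b=0 T2.a=0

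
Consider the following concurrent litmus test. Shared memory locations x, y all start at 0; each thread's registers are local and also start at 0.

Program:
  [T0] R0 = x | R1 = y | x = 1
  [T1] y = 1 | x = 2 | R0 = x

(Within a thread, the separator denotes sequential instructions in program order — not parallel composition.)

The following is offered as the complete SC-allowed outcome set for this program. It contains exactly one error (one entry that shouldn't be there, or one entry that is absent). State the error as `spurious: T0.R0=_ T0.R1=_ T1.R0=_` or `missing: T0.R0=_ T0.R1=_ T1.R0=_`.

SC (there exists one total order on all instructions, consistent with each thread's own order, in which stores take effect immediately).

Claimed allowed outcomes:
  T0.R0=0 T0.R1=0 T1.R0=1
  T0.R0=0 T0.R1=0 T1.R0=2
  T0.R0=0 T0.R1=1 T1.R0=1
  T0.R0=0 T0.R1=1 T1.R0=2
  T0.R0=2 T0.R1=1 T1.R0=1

outcome vector order: (T0.R0,T0.R1,T1.R0)
under SC → <0 0 1>, <0 0 2>, <0 1 1>, <0 1 2>, <2 1 1>, <2 1 2>
SC∖claimed = {<2 1 2>}

missing: T0.R0=2 T0.R1=1 T1.R0=2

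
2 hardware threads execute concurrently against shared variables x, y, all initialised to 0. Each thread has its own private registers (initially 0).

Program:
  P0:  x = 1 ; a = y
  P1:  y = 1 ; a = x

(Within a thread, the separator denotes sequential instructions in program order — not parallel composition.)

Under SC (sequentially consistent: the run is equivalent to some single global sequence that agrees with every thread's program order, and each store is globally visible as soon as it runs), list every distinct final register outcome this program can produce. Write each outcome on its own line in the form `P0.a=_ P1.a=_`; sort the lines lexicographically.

outcome vector order: (P0.a,P1.a)
|SC outcomes| = 3

P0.a=0 P1.a=1
P0.a=1 P1.a=0
P0.a=1 P1.a=1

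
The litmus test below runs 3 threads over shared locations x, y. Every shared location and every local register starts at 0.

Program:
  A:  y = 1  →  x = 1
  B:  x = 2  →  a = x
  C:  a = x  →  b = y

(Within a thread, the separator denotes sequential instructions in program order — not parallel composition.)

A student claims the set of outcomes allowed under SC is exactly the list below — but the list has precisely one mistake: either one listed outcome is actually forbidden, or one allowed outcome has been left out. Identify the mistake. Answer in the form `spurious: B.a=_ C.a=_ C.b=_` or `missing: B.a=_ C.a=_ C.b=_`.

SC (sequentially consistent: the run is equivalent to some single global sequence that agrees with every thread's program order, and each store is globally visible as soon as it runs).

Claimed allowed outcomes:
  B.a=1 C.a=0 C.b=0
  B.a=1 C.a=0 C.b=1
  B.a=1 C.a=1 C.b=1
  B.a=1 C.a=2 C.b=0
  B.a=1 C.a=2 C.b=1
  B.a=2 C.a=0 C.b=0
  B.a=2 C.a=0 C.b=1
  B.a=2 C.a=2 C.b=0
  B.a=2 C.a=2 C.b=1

outcome vector order: (B.a,C.a,C.b)
SC: 10 outcomes — {100, 101, 111, 120, 121, 200, 201, 211, 220, 221}
SC∖claimed = {211}

missing: B.a=2 C.a=1 C.b=1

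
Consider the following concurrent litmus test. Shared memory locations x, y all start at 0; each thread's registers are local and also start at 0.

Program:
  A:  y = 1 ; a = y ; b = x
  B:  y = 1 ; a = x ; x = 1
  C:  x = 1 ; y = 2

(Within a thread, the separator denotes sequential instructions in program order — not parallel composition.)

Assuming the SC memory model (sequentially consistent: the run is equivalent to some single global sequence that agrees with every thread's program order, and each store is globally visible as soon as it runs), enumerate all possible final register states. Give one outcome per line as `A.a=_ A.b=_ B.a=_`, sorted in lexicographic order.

outcome vector order: (A.a,A.b,B.a)
|SC outcomes| = 6

A.a=1 A.b=0 B.a=0
A.a=1 A.b=0 B.a=1
A.a=1 A.b=1 B.a=0
A.a=1 A.b=1 B.a=1
A.a=2 A.b=1 B.a=0
A.a=2 A.b=1 B.a=1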